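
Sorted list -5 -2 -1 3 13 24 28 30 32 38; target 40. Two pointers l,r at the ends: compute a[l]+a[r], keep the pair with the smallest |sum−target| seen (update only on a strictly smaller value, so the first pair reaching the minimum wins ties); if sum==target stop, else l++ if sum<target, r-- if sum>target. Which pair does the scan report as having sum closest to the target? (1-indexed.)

l=1 r=10: -5+38=33 d=7 *, l++
l=2 r=10: -2+38=36 d=4 *, l++
l=3 r=10: -1+38=37 d=3 *, l++
l=4 r=10: 3+38=41 d=1 *, r--
l=4 r=9: 3+32=35 d=5, l++
l=5 r=9: 13+32=45 d=5, r--
l=5 r=8: 13+30=43 d=3, r--
l=5 r=7: 13+28=41 d=1, r--
l=5 r=6: 13+24=37 d=3, l++

pair (3, 38) with sum 41 (|Δ|=1)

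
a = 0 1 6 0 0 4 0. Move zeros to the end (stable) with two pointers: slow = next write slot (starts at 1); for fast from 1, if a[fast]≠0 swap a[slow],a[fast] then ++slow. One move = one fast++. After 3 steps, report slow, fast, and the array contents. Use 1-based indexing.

slow=3, fast=4, a=[1, 6, 0, 0, 0, 4, 0]

(s=1,f=1) a[fast]=0 → fast++
(s=1,f=2) a[fast]=1≠0 swap→a[1]=1 → slow++,fast++
(s=2,f=3) a[fast]=6≠0 swap→a[2]=6 → slow++,fast++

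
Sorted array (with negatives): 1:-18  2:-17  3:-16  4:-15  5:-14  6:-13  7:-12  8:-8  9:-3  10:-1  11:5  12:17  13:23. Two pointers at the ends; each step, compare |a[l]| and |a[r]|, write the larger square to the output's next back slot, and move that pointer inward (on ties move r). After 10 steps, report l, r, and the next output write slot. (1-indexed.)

l=9, r=11, next write slot=3

l=1 r=13: |-18|<=|23| out[13]=529, r--
l=1 r=12: |-18|>|17| out[12]=324, l++
l=2 r=12: |-17|<=|17| out[11]=289, r--
l=2 r=11: |-17|>|5| out[10]=289, l++
l=3 r=11: |-16|>|5| out[9]=256, l++
l=4 r=11: |-15|>|5| out[8]=225, l++
l=5 r=11: |-14|>|5| out[7]=196, l++
l=6 r=11: |-13|>|5| out[6]=169, l++
l=7 r=11: |-12|>|5| out[5]=144, l++
l=8 r=11: |-8|>|5| out[4]=64, l++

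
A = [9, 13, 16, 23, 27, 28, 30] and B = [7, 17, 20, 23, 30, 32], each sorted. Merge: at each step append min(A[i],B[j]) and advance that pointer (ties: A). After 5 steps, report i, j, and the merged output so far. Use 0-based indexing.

i=3, j=2, merged so far=[7, 9, 13, 16, 17]

i=0 j=0: A[i]=9>B[j]=7 take 7, j++
i=0 j=1: A[i]=9<=B[j]=17 take 9, i++
i=1 j=1: A[i]=13<=B[j]=17 take 13, i++
i=2 j=1: A[i]=16<=B[j]=17 take 16, i++
i=3 j=1: A[i]=23>B[j]=17 take 17, j++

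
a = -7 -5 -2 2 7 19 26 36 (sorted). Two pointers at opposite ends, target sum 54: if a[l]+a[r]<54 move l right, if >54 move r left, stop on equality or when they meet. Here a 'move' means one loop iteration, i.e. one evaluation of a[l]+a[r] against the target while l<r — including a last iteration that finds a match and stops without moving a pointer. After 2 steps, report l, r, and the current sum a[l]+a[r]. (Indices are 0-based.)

l=0 r=7: -7+36=29 <54, l++
l=1 r=7: -5+36=31 <54, l++

l=2, r=7, sum=34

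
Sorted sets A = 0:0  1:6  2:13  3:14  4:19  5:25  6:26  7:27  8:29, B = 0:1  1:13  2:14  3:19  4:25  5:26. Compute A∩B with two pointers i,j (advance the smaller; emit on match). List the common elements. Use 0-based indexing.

i=0 j=0: 0<1, i++
i=1 j=0: 6>1, j++
i=1 j=1: 6<13, i++
i=2 j=1: 13==13 emit, i++,j++
i=3 j=2: 14==14 emit, i++,j++
i=4 j=3: 19==19 emit, i++,j++
i=5 j=4: 25==25 emit, i++,j++
i=6 j=5: 26==26 emit, i++,j++

intersection = [13, 14, 19, 25, 26]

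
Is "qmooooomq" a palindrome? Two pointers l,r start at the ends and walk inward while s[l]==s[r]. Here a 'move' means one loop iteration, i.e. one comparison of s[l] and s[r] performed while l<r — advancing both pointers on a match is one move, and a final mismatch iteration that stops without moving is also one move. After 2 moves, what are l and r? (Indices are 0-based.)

l=2, r=6

l=0 r=8: 'q'=='q', l++,r--
l=1 r=7: 'm'=='m', l++,r--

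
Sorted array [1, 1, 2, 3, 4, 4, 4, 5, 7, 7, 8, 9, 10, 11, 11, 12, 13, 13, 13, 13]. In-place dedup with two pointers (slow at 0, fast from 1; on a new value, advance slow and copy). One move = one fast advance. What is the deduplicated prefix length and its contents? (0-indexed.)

slow=0 fast=1: a[fast]=1=a[slow] dup, fast++
slow=0 fast=2: a[fast]=2≠a[slow]=1 write a[1]=2, slow++,fast++
slow=1 fast=3: a[fast]=3≠a[slow]=2 write a[2]=3, slow++,fast++
slow=2 fast=4: a[fast]=4≠a[slow]=3 write a[3]=4, slow++,fast++
slow=3 fast=5: a[fast]=4=a[slow] dup, fast++
slow=3 fast=6: a[fast]=4=a[slow] dup, fast++
slow=3 fast=7: a[fast]=5≠a[slow]=4 write a[4]=5, slow++,fast++
slow=4 fast=8: a[fast]=7≠a[slow]=5 write a[5]=7, slow++,fast++
slow=5 fast=9: a[fast]=7=a[slow] dup, fast++
slow=5 fast=10: a[fast]=8≠a[slow]=7 write a[6]=8, slow++,fast++
slow=6 fast=11: a[fast]=9≠a[slow]=8 write a[7]=9, slow++,fast++
slow=7 fast=12: a[fast]=10≠a[slow]=9 write a[8]=10, slow++,fast++
slow=8 fast=13: a[fast]=11≠a[slow]=10 write a[9]=11, slow++,fast++
slow=9 fast=14: a[fast]=11=a[slow] dup, fast++
slow=9 fast=15: a[fast]=12≠a[slow]=11 write a[10]=12, slow++,fast++
slow=10 fast=16: a[fast]=13≠a[slow]=12 write a[11]=13, slow++,fast++
slow=11 fast=17: a[fast]=13=a[slow] dup, fast++
slow=11 fast=18: a[fast]=13=a[slow] dup, fast++
slow=11 fast=19: a[fast]=13=a[slow] dup, fast++

length 12; prefix = [1, 2, 3, 4, 5, 7, 8, 9, 10, 11, 12, 13]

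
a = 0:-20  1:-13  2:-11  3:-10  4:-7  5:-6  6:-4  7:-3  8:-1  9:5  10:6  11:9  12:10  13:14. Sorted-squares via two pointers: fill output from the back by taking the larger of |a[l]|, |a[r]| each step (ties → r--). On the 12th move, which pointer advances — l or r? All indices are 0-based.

l

[0,13] |-20|>|14| out[13]=400 → l++
[1,13] |-13|<=|14| out[12]=196 → r--
[1,12] |-13|>|10| out[11]=169 → l++
[2,12] |-11|>|10| out[10]=121 → l++
[3,12] |-10|<=|10| out[9]=100 → r--
[3,11] |-10|>|9| out[8]=100 → l++
[4,11] |-7|<=|9| out[7]=81 → r--
[4,10] |-7|>|6| out[6]=49 → l++
[5,10] |-6|<=|6| out[5]=36 → r--
[5,9] |-6|>|5| out[4]=36 → l++
[6,9] |-4|<=|5| out[3]=25 → r--
[6,8] |-4|>|-1| out[2]=16 → l++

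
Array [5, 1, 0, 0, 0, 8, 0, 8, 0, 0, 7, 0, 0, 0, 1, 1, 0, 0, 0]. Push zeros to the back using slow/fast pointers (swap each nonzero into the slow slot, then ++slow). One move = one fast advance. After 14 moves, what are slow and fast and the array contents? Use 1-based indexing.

(s=1,f=1) a[fast]=5≠0 swap→a[1]=5 → slow++,fast++
(s=2,f=2) a[fast]=1≠0 swap→a[2]=1 → slow++,fast++
(s=3,f=3) a[fast]=0 → fast++
(s=3,f=4) a[fast]=0 → fast++
(s=3,f=5) a[fast]=0 → fast++
(s=3,f=6) a[fast]=8≠0 swap→a[3]=8 → slow++,fast++
(s=4,f=7) a[fast]=0 → fast++
(s=4,f=8) a[fast]=8≠0 swap→a[4]=8 → slow++,fast++
(s=5,f=9) a[fast]=0 → fast++
(s=5,f=10) a[fast]=0 → fast++
(s=5,f=11) a[fast]=7≠0 swap→a[5]=7 → slow++,fast++
(s=6,f=12) a[fast]=0 → fast++
(s=6,f=13) a[fast]=0 → fast++
(s=6,f=14) a[fast]=0 → fast++

slow=6, fast=15, a=[5, 1, 8, 8, 7, 0, 0, 0, 0, 0, 0, 0, 0, 0, 1, 1, 0, 0, 0]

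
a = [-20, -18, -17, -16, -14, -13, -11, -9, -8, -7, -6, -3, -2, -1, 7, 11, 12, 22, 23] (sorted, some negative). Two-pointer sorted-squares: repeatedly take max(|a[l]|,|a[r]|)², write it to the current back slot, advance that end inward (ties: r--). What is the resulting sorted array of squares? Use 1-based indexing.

[1, 4, 9, 36, 49, 49, 64, 81, 121, 121, 144, 169, 196, 256, 289, 324, 400, 484, 529]

[1,19] |-20|<=|23| out[19]=529 → r--
[1,18] |-20|<=|22| out[18]=484 → r--
[1,17] |-20|>|12| out[17]=400 → l++
[2,17] |-18|>|12| out[16]=324 → l++
[3,17] |-17|>|12| out[15]=289 → l++
[4,17] |-16|>|12| out[14]=256 → l++
[5,17] |-14|>|12| out[13]=196 → l++
[6,17] |-13|>|12| out[12]=169 → l++
[7,17] |-11|<=|12| out[11]=144 → r--
[7,16] |-11|<=|11| out[10]=121 → r--
[7,15] |-11|>|7| out[9]=121 → l++
[8,15] |-9|>|7| out[8]=81 → l++
[9,15] |-8|>|7| out[7]=64 → l++
[10,15] |-7|<=|7| out[6]=49 → r--
[10,14] |-7|>|-1| out[5]=49 → l++
[11,14] |-6|>|-1| out[4]=36 → l++
[12,14] |-3|>|-1| out[3]=9 → l++
[13,14] |-2|>|-1| out[2]=4 → l++
[14,14] |-1|<=|-1| out[1]=1 → r--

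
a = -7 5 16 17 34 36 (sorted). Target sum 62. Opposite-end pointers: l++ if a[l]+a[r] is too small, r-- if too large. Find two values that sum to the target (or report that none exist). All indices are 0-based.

[0,5] -7+36=29 <62 → l++
[1,5] 5+36=41 <62 → l++
[2,5] 16+36=52 <62 → l++
[3,5] 17+36=53 <62 → l++
[4,5] 34+36=70 >62 → r--

no pair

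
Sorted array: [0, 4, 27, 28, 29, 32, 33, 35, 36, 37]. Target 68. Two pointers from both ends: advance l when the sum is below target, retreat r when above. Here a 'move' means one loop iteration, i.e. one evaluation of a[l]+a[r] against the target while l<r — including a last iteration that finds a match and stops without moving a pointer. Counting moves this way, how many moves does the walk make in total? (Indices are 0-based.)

7 moves

l=0 r=9: 0+37=37 <68, l++
l=1 r=9: 4+37=41 <68, l++
l=2 r=9: 27+37=64 <68, l++
l=3 r=9: 28+37=65 <68, l++
l=4 r=9: 29+37=66 <68, l++
l=5 r=9: 32+37=69 >68, r--
l=5 r=8: 32+36=68, found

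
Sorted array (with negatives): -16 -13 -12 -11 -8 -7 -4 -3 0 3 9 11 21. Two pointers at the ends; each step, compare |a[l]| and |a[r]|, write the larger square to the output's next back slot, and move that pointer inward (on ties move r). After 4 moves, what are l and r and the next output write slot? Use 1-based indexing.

l=4, r=12, next write slot=9

[1,13] |-16|<=|21| out[13]=441 → r--
[1,12] |-16|>|11| out[12]=256 → l++
[2,12] |-13|>|11| out[11]=169 → l++
[3,12] |-12|>|11| out[10]=144 → l++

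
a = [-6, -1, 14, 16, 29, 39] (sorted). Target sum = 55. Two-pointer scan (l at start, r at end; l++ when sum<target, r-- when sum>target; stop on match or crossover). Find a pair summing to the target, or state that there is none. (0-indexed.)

[0,5] -6+39=33 <55 → l++
[1,5] -1+39=38 <55 → l++
[2,5] 14+39=53 <55 → l++
[3,5] 16+39=55 → found

(16, 39)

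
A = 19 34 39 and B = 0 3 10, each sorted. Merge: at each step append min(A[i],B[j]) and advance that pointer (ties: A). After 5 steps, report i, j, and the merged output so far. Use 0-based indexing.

[i=0,j=0] A[i]=19>B[j]=0 take 0 → j++
[i=0,j=1] A[i]=19>B[j]=3 take 3 → j++
[i=0,j=2] A[i]=19>B[j]=10 take 10 → j++
[i=0,j=3] B done, take A[i]=19 → i++
[i=1,j=3] B done, take A[i]=34 → i++

i=2, j=3, merged so far=[0, 3, 10, 19, 34]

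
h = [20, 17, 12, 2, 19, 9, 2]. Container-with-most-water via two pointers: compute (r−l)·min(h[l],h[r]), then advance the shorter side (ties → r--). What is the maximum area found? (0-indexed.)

[0,6] min(20,2)*6=12 best=12 * → r--
[0,5] min(20,9)*5=45 best=45 * → r--
[0,4] min(20,19)*4=76 best=76 * → r--
[0,3] min(20,2)*3=6 best=76 → r--
[0,2] min(20,12)*2=24 best=76 → r--
[0,1] min(20,17)*1=17 best=76 → r--

max area = 76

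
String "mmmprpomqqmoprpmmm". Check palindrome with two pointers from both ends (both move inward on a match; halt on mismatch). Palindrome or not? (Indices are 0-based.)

palindrome

[0,17] 'm'=='m' → l++,r--
[1,16] 'm'=='m' → l++,r--
[2,15] 'm'=='m' → l++,r--
[3,14] 'p'=='p' → l++,r--
[4,13] 'r'=='r' → l++,r--
[5,12] 'p'=='p' → l++,r--
[6,11] 'o'=='o' → l++,r--
[7,10] 'm'=='m' → l++,r--
[8,9] 'q'=='q' → l++,r--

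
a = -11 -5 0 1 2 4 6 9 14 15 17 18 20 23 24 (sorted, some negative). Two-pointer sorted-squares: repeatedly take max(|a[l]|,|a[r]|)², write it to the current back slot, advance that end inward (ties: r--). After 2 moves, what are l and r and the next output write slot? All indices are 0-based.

l=0, r=12, next write slot=12

[0,14] |-11|<=|24| out[14]=576 → r--
[0,13] |-11|<=|23| out[13]=529 → r--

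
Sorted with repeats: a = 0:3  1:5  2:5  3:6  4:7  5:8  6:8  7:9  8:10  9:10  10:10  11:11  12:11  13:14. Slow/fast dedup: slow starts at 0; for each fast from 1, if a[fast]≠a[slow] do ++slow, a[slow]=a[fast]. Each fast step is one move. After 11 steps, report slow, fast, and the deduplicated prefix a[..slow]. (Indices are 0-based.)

slow=7, fast=12, prefix=[3, 5, 6, 7, 8, 9, 10, 11]

(s=0,f=1) a[fast]=5≠a[slow]=3 write a[1]=5 → slow++,fast++
(s=1,f=2) a[fast]=5=a[slow] dup → fast++
(s=1,f=3) a[fast]=6≠a[slow]=5 write a[2]=6 → slow++,fast++
(s=2,f=4) a[fast]=7≠a[slow]=6 write a[3]=7 → slow++,fast++
(s=3,f=5) a[fast]=8≠a[slow]=7 write a[4]=8 → slow++,fast++
(s=4,f=6) a[fast]=8=a[slow] dup → fast++
(s=4,f=7) a[fast]=9≠a[slow]=8 write a[5]=9 → slow++,fast++
(s=5,f=8) a[fast]=10≠a[slow]=9 write a[6]=10 → slow++,fast++
(s=6,f=9) a[fast]=10=a[slow] dup → fast++
(s=6,f=10) a[fast]=10=a[slow] dup → fast++
(s=6,f=11) a[fast]=11≠a[slow]=10 write a[7]=11 → slow++,fast++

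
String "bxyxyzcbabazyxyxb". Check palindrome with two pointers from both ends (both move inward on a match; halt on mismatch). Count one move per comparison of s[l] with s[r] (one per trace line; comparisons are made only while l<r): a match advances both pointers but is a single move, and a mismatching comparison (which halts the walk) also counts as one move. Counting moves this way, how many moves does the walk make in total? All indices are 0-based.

[0,16] 'b'=='b' → l++,r--
[1,15] 'x'=='x' → l++,r--
[2,14] 'y'=='y' → l++,r--
[3,13] 'x'=='x' → l++,r--
[4,12] 'y'=='y' → l++,r--
[5,11] 'z'=='z' → l++,r--
[6,10] 'c'!='a' → stop

7 moves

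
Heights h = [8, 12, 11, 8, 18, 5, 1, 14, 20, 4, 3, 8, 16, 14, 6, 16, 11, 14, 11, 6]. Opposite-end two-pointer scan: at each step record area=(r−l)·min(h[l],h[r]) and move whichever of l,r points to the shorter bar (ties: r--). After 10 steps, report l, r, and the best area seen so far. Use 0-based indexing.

[0,19] min(8,6)*19=114 best=114 * → r--
[0,18] min(8,11)*18=144 best=144 * → l++
[1,18] min(12,11)*17=187 best=187 * → r--
[1,17] min(12,14)*16=192 best=192 * → l++
[2,17] min(11,14)*15=165 best=192 → l++
[3,17] min(8,14)*14=112 best=192 → l++
[4,17] min(18,14)*13=182 best=192 → r--
[4,16] min(18,11)*12=132 best=192 → r--
[4,15] min(18,16)*11=176 best=192 → r--
[4,14] min(18,6)*10=60 best=192 → r--

l=4, r=13, best area=192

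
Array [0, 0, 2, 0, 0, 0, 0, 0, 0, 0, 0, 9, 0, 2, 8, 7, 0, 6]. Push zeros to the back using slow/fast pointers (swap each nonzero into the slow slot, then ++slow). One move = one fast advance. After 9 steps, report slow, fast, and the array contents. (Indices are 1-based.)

slow=2, fast=10, a=[2, 0, 0, 0, 0, 0, 0, 0, 0, 0, 0, 9, 0, 2, 8, 7, 0, 6]

(s=1,f=1) a[fast]=0 → fast++
(s=1,f=2) a[fast]=0 → fast++
(s=1,f=3) a[fast]=2≠0 swap→a[1]=2 → slow++,fast++
(s=2,f=4) a[fast]=0 → fast++
(s=2,f=5) a[fast]=0 → fast++
(s=2,f=6) a[fast]=0 → fast++
(s=2,f=7) a[fast]=0 → fast++
(s=2,f=8) a[fast]=0 → fast++
(s=2,f=9) a[fast]=0 → fast++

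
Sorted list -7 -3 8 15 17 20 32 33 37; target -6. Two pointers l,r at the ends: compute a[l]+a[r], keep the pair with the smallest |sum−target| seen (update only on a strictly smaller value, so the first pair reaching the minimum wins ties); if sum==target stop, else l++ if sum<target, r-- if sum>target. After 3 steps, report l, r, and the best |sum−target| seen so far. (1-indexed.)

[1,9] -7+37=30 d=36 * → r--
[1,8] -7+33=26 d=32 * → r--
[1,7] -7+32=25 d=31 * → r--

l=1, r=6, best |Δ|=31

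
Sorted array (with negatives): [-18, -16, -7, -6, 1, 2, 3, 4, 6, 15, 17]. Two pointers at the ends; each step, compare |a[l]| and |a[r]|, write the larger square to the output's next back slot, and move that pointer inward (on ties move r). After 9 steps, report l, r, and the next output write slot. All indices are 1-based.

l=5, r=6, next write slot=2

[1,11] |-18|>|17| out[11]=324 → l++
[2,11] |-16|<=|17| out[10]=289 → r--
[2,10] |-16|>|15| out[9]=256 → l++
[3,10] |-7|<=|15| out[8]=225 → r--
[3,9] |-7|>|6| out[7]=49 → l++
[4,9] |-6|<=|6| out[6]=36 → r--
[4,8] |-6|>|4| out[5]=36 → l++
[5,8] |1|<=|4| out[4]=16 → r--
[5,7] |1|<=|3| out[3]=9 → r--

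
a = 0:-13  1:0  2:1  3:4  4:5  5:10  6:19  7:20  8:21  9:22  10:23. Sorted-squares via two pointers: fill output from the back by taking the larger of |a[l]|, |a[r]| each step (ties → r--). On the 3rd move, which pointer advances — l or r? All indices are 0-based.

l=0 r=10: |-13|<=|23| out[10]=529, r--
l=0 r=9: |-13|<=|22| out[9]=484, r--
l=0 r=8: |-13|<=|21| out[8]=441, r--

r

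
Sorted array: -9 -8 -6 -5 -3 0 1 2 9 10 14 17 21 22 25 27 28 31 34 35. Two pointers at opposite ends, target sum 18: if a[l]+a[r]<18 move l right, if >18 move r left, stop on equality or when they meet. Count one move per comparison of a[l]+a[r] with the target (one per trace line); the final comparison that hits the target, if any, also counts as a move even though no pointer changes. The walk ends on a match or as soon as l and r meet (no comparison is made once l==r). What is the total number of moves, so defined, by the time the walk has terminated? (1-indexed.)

5 moves

[1,20] -9+35=26 >18 → r--
[1,19] -9+34=25 >18 → r--
[1,18] -9+31=22 >18 → r--
[1,17] -9+28=19 >18 → r--
[1,16] -9+27=18 → found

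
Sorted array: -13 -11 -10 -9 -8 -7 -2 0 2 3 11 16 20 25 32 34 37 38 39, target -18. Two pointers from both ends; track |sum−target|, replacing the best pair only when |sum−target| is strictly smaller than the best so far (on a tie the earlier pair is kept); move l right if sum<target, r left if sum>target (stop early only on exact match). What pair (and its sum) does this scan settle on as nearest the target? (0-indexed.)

pair (-11, -7) with sum -18 (|Δ|=0)

l=0 r=18: -13+39=26 d=44 *, r--
l=0 r=17: -13+38=25 d=43 *, r--
l=0 r=16: -13+37=24 d=42 *, r--
l=0 r=15: -13+34=21 d=39 *, r--
l=0 r=14: -13+32=19 d=37 *, r--
l=0 r=13: -13+25=12 d=30 *, r--
l=0 r=12: -13+20=7 d=25 *, r--
l=0 r=11: -13+16=3 d=21 *, r--
l=0 r=10: -13+11=-2 d=16 *, r--
l=0 r=9: -13+3=-10 d=8 *, r--
l=0 r=8: -13+2=-11 d=7 *, r--
l=0 r=7: -13+0=-13 d=5 *, r--
l=0 r=6: -13+-2=-15 d=3 *, r--
l=0 r=5: -13+-7=-20 d=2 *, l++
l=1 r=5: -11+-7=-18 d=0 *, stop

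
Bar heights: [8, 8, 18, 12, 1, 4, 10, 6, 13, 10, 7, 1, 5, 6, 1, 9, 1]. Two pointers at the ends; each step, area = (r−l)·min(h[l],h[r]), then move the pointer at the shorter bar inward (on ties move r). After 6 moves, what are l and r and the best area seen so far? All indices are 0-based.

l=2, r=12, best area=120

[0,16] min(8,1)*16=16 best=16 * → r--
[0,15] min(8,9)*15=120 best=120 * → l++
[1,15] min(8,9)*14=112 best=120 → l++
[2,15] min(18,9)*13=117 best=120 → r--
[2,14] min(18,1)*12=12 best=120 → r--
[2,13] min(18,6)*11=66 best=120 → r--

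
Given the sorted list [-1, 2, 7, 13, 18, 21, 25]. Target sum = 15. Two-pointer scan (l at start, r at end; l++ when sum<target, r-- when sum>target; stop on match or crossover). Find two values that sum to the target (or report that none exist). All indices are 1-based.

l=1 r=7: -1+25=24 >15, r--
l=1 r=6: -1+21=20 >15, r--
l=1 r=5: -1+18=17 >15, r--
l=1 r=4: -1+13=12 <15, l++
l=2 r=4: 2+13=15, found

(2, 13)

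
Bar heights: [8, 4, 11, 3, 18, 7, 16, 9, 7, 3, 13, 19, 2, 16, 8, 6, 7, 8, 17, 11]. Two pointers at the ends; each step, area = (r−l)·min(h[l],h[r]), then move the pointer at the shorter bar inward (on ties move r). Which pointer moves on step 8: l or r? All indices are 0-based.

[0,19] min(8,11)*19=152 best=152 * → l++
[1,19] min(4,11)*18=72 best=152 → l++
[2,19] min(11,11)*17=187 best=187 * → r--
[2,18] min(11,17)*16=176 best=187 → l++
[3,18] min(3,17)*15=45 best=187 → l++
[4,18] min(18,17)*14=238 best=238 * → r--
[4,17] min(18,8)*13=104 best=238 → r--
[4,16] min(18,7)*12=84 best=238 → r--

r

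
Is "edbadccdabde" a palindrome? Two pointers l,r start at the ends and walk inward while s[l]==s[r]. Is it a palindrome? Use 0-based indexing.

palindrome

l=0 r=11: 'e'=='e', l++,r--
l=1 r=10: 'd'=='d', l++,r--
l=2 r=9: 'b'=='b', l++,r--
l=3 r=8: 'a'=='a', l++,r--
l=4 r=7: 'd'=='d', l++,r--
l=5 r=6: 'c'=='c', l++,r--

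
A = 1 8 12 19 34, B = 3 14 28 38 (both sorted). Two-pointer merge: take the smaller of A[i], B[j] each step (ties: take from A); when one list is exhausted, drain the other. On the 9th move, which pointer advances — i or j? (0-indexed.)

j

i=0 j=0: A[i]=1<=B[j]=3 take 1, i++
i=1 j=0: A[i]=8>B[j]=3 take 3, j++
i=1 j=1: A[i]=8<=B[j]=14 take 8, i++
i=2 j=1: A[i]=12<=B[j]=14 take 12, i++
i=3 j=1: A[i]=19>B[j]=14 take 14, j++
i=3 j=2: A[i]=19<=B[j]=28 take 19, i++
i=4 j=2: A[i]=34>B[j]=28 take 28, j++
i=4 j=3: A[i]=34<=B[j]=38 take 34, i++
i=5 j=3: A done, take B[j]=38, j++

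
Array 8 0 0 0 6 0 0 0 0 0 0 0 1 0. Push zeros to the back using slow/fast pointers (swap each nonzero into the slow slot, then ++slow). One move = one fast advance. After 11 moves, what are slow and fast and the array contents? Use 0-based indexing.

slow=2, fast=11, a=[8, 6, 0, 0, 0, 0, 0, 0, 0, 0, 0, 0, 1, 0]

(s=0,f=0) a[fast]=8≠0 swap→a[0]=8 → slow++,fast++
(s=1,f=1) a[fast]=0 → fast++
(s=1,f=2) a[fast]=0 → fast++
(s=1,f=3) a[fast]=0 → fast++
(s=1,f=4) a[fast]=6≠0 swap→a[1]=6 → slow++,fast++
(s=2,f=5) a[fast]=0 → fast++
(s=2,f=6) a[fast]=0 → fast++
(s=2,f=7) a[fast]=0 → fast++
(s=2,f=8) a[fast]=0 → fast++
(s=2,f=9) a[fast]=0 → fast++
(s=2,f=10) a[fast]=0 → fast++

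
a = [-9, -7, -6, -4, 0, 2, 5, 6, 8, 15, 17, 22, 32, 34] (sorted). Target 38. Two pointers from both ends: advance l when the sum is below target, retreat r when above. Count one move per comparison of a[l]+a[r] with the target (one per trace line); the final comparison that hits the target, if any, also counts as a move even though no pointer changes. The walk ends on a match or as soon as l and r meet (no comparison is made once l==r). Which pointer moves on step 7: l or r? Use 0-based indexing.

r

[0,13] -9+34=25 <38 → l++
[1,13] -7+34=27 <38 → l++
[2,13] -6+34=28 <38 → l++
[3,13] -4+34=30 <38 → l++
[4,13] 0+34=34 <38 → l++
[5,13] 2+34=36 <38 → l++
[6,13] 5+34=39 >38 → r--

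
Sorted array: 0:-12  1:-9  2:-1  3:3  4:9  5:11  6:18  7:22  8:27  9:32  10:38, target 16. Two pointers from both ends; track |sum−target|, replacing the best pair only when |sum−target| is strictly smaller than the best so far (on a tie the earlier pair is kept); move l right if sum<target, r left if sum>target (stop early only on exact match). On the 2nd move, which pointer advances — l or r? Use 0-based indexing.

r

l=0 r=10: -12+38=26 d=10 *, r--
l=0 r=9: -12+32=20 d=4 *, r--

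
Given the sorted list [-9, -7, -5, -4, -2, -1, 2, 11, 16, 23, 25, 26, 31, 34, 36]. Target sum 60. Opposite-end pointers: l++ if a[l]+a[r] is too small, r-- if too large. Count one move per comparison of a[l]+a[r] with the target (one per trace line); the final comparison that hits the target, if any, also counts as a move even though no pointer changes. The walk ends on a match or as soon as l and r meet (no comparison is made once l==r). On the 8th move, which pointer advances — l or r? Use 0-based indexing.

l=0 r=14: -9+36=27 <60, l++
l=1 r=14: -7+36=29 <60, l++
l=2 r=14: -5+36=31 <60, l++
l=3 r=14: -4+36=32 <60, l++
l=4 r=14: -2+36=34 <60, l++
l=5 r=14: -1+36=35 <60, l++
l=6 r=14: 2+36=38 <60, l++
l=7 r=14: 11+36=47 <60, l++

l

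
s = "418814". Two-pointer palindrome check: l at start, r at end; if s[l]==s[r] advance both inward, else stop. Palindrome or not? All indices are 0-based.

palindrome

l=0 r=5: '4'=='4', l++,r--
l=1 r=4: '1'=='1', l++,r--
l=2 r=3: '8'=='8', l++,r--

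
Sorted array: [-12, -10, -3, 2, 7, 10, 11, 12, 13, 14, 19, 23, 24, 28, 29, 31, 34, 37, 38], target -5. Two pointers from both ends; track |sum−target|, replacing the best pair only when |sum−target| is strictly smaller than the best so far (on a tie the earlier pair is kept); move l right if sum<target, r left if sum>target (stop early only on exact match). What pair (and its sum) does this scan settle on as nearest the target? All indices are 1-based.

[1,19] -12+38=26 d=31 * → r--
[1,18] -12+37=25 d=30 * → r--
[1,17] -12+34=22 d=27 * → r--
[1,16] -12+31=19 d=24 * → r--
[1,15] -12+29=17 d=22 * → r--
[1,14] -12+28=16 d=21 * → r--
[1,13] -12+24=12 d=17 * → r--
[1,12] -12+23=11 d=16 * → r--
[1,11] -12+19=7 d=12 * → r--
[1,10] -12+14=2 d=7 * → r--
[1,9] -12+13=1 d=6 * → r--
[1,8] -12+12=0 d=5 * → r--
[1,7] -12+11=-1 d=4 * → r--
[1,6] -12+10=-2 d=3 * → r--
[1,5] -12+7=-5 d=0 * → stop

pair (-12, 7) with sum -5 (|Δ|=0)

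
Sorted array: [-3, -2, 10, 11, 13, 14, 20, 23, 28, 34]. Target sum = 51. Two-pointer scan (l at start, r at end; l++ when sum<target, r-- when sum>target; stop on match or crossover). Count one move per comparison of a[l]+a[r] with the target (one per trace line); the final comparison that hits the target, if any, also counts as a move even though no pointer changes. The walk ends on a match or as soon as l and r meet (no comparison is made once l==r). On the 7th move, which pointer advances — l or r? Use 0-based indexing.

[0,9] -3+34=31 <51 → l++
[1,9] -2+34=32 <51 → l++
[2,9] 10+34=44 <51 → l++
[3,9] 11+34=45 <51 → l++
[4,9] 13+34=47 <51 → l++
[5,9] 14+34=48 <51 → l++
[6,9] 20+34=54 >51 → r--

r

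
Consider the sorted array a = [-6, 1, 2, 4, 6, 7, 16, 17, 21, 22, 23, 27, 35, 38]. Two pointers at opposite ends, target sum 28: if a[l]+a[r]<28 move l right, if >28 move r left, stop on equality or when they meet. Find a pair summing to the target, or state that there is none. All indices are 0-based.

(1, 27)

[0,13] -6+38=32 >28 → r--
[0,12] -6+35=29 >28 → r--
[0,11] -6+27=21 <28 → l++
[1,11] 1+27=28 → found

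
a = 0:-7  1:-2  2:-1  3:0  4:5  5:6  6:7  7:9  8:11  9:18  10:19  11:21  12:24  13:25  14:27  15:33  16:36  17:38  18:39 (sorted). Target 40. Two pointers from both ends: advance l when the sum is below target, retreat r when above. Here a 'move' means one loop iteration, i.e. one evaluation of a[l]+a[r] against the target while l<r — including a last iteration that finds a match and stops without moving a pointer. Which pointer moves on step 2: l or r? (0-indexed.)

l

l=0 r=18: -7+39=32 <40, l++
l=1 r=18: -2+39=37 <40, l++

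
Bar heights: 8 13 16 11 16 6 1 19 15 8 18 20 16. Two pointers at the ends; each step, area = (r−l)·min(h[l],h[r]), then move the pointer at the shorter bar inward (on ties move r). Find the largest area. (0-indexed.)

l=0 r=12: min(8,16)*12=96 best=96 *, l++
l=1 r=12: min(13,16)*11=143 best=143 *, l++
l=2 r=12: min(16,16)*10=160 best=160 *, r--
l=2 r=11: min(16,20)*9=144 best=160, l++
l=3 r=11: min(11,20)*8=88 best=160, l++
l=4 r=11: min(16,20)*7=112 best=160, l++
l=5 r=11: min(6,20)*6=36 best=160, l++
l=6 r=11: min(1,20)*5=5 best=160, l++
l=7 r=11: min(19,20)*4=76 best=160, l++
l=8 r=11: min(15,20)*3=45 best=160, l++
l=9 r=11: min(8,20)*2=16 best=160, l++
l=10 r=11: min(18,20)*1=18 best=160, l++

max area = 160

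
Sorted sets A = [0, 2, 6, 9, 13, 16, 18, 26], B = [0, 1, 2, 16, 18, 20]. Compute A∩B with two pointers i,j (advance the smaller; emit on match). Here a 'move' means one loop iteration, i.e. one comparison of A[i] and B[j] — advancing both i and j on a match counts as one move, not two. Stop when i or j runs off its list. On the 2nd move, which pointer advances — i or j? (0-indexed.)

[i=0,j=0] 0==0 emit → i++,j++
[i=1,j=1] 2>1 → j++

j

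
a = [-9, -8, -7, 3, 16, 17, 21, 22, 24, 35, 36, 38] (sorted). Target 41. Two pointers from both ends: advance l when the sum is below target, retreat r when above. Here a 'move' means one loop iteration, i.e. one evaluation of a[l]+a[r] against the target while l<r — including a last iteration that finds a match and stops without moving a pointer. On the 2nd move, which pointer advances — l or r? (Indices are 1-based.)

l=1 r=12: -9+38=29 <41, l++
l=2 r=12: -8+38=30 <41, l++

l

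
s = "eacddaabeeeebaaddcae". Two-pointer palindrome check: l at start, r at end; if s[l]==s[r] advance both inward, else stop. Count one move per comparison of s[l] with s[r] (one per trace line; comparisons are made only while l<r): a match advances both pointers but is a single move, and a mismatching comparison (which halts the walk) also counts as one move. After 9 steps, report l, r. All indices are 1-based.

[1,20] 'e'=='e' → l++,r--
[2,19] 'a'=='a' → l++,r--
[3,18] 'c'=='c' → l++,r--
[4,17] 'd'=='d' → l++,r--
[5,16] 'd'=='d' → l++,r--
[6,15] 'a'=='a' → l++,r--
[7,14] 'a'=='a' → l++,r--
[8,13] 'b'=='b' → l++,r--
[9,12] 'e'=='e' → l++,r--

l=10, r=11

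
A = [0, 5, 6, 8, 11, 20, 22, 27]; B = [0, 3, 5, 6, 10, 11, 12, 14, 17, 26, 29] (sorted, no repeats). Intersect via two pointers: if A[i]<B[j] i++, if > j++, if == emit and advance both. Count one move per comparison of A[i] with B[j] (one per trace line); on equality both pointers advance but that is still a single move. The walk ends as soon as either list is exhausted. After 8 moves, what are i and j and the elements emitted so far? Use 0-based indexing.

i=5, j=7, emitted=[0, 5, 6, 11]

[i=0,j=0] 0==0 emit → i++,j++
[i=1,j=1] 5>3 → j++
[i=1,j=2] 5==5 emit → i++,j++
[i=2,j=3] 6==6 emit → i++,j++
[i=3,j=4] 8<10 → i++
[i=4,j=4] 11>10 → j++
[i=4,j=5] 11==11 emit → i++,j++
[i=5,j=6] 20>12 → j++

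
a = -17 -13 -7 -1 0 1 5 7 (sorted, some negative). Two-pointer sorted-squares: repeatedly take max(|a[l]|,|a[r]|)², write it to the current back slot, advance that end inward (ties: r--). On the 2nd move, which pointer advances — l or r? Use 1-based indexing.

l

[1,8] |-17|>|7| out[8]=289 → l++
[2,8] |-13|>|7| out[7]=169 → l++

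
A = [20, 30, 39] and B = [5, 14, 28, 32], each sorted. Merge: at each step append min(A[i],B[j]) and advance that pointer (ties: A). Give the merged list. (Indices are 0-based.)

[i=0,j=0] A[i]=20>B[j]=5 take 5 → j++
[i=0,j=1] A[i]=20>B[j]=14 take 14 → j++
[i=0,j=2] A[i]=20<=B[j]=28 take 20 → i++
[i=1,j=2] A[i]=30>B[j]=28 take 28 → j++
[i=1,j=3] A[i]=30<=B[j]=32 take 30 → i++
[i=2,j=3] A[i]=39>B[j]=32 take 32 → j++
[i=2,j=4] B done, take A[i]=39 → i++

[5, 14, 20, 28, 30, 32, 39]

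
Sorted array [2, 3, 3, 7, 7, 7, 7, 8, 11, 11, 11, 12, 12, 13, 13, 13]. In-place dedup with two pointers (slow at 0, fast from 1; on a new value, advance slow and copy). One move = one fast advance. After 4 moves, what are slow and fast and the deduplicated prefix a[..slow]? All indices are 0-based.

slow=2, fast=5, prefix=[2, 3, 7]

slow=0 fast=1: a[fast]=3≠a[slow]=2 write a[1]=3, slow++,fast++
slow=1 fast=2: a[fast]=3=a[slow] dup, fast++
slow=1 fast=3: a[fast]=7≠a[slow]=3 write a[2]=7, slow++,fast++
slow=2 fast=4: a[fast]=7=a[slow] dup, fast++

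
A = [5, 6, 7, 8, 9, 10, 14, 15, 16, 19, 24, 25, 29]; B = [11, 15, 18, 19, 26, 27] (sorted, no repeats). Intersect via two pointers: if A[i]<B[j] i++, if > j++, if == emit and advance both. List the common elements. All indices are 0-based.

intersection = [15, 19]

[i=0,j=0] 5<11 → i++
[i=1,j=0] 6<11 → i++
[i=2,j=0] 7<11 → i++
[i=3,j=0] 8<11 → i++
[i=4,j=0] 9<11 → i++
[i=5,j=0] 10<11 → i++
[i=6,j=0] 14>11 → j++
[i=6,j=1] 14<15 → i++
[i=7,j=1] 15==15 emit → i++,j++
[i=8,j=2] 16<18 → i++
[i=9,j=2] 19>18 → j++
[i=9,j=3] 19==19 emit → i++,j++
[i=10,j=4] 24<26 → i++
[i=11,j=4] 25<26 → i++
[i=12,j=4] 29>26 → j++
[i=12,j=5] 29>27 → j++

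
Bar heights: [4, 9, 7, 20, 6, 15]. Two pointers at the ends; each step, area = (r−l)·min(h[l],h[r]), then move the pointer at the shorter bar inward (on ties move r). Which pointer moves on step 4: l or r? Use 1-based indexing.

[1,6] min(4,15)*5=20 best=20 * → l++
[2,6] min(9,15)*4=36 best=36 * → l++
[3,6] min(7,15)*3=21 best=36 → l++
[4,6] min(20,15)*2=30 best=36 → r--

r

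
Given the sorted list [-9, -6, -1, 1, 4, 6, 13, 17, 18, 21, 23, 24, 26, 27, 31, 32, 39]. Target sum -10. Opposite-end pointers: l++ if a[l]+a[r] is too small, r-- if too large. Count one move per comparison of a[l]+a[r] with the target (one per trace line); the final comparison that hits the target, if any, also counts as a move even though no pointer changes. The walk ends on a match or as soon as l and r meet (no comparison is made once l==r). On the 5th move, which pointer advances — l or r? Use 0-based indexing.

[0,16] -9+39=30 >-10 → r--
[0,15] -9+32=23 >-10 → r--
[0,14] -9+31=22 >-10 → r--
[0,13] -9+27=18 >-10 → r--
[0,12] -9+26=17 >-10 → r--

r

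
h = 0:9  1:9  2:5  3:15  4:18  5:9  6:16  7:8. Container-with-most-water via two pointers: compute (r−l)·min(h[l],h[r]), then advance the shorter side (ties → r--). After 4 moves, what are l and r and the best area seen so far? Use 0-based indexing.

l=3, r=6, best area=56

[0,7] min(9,8)*7=56 best=56 * → r--
[0,6] min(9,16)*6=54 best=56 → l++
[1,6] min(9,16)*5=45 best=56 → l++
[2,6] min(5,16)*4=20 best=56 → l++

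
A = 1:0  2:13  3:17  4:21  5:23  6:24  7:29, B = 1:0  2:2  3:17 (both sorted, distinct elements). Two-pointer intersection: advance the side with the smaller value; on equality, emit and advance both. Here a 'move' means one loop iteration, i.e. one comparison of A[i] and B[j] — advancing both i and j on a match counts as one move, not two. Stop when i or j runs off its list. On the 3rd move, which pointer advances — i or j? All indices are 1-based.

[i=1,j=1] 0==0 emit → i++,j++
[i=2,j=2] 13>2 → j++
[i=2,j=3] 13<17 → i++

i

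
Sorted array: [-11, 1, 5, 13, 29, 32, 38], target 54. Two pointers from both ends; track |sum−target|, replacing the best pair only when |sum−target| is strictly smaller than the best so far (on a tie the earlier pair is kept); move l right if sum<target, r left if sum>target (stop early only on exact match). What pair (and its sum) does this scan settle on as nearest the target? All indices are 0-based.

l=0 r=6: -11+38=27 d=27 *, l++
l=1 r=6: 1+38=39 d=15 *, l++
l=2 r=6: 5+38=43 d=11 *, l++
l=3 r=6: 13+38=51 d=3 *, l++
l=4 r=6: 29+38=67 d=13, r--
l=4 r=5: 29+32=61 d=7, r--

pair (13, 38) with sum 51 (|Δ|=3)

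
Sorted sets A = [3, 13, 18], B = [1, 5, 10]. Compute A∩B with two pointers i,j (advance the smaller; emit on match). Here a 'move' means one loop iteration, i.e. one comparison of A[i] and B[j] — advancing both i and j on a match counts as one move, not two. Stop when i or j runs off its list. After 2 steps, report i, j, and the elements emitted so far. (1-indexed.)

i=1 j=1: 3>1, j++
i=1 j=2: 3<5, i++

i=2, j=2, emitted=[]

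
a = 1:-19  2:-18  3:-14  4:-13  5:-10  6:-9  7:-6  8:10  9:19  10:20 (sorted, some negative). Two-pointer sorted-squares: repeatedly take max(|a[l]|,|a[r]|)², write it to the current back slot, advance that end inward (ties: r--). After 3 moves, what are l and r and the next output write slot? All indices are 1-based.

l=2, r=8, next write slot=7

[1,10] |-19|<=|20| out[10]=400 → r--
[1,9] |-19|<=|19| out[9]=361 → r--
[1,8] |-19|>|10| out[8]=361 → l++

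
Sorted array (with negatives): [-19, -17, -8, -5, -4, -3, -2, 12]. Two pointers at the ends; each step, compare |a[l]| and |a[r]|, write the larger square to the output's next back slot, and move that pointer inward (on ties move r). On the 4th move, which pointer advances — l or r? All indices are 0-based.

l=0 r=7: |-19|>|12| out[7]=361, l++
l=1 r=7: |-17|>|12| out[6]=289, l++
l=2 r=7: |-8|<=|12| out[5]=144, r--
l=2 r=6: |-8|>|-2| out[4]=64, l++

l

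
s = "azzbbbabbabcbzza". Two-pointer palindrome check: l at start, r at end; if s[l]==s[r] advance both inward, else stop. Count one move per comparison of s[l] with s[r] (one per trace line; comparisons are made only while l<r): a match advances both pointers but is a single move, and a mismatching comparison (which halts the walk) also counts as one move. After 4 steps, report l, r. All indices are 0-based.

l=4, r=11

[0,15] 'a'=='a' → l++,r--
[1,14] 'z'=='z' → l++,r--
[2,13] 'z'=='z' → l++,r--
[3,12] 'b'=='b' → l++,r--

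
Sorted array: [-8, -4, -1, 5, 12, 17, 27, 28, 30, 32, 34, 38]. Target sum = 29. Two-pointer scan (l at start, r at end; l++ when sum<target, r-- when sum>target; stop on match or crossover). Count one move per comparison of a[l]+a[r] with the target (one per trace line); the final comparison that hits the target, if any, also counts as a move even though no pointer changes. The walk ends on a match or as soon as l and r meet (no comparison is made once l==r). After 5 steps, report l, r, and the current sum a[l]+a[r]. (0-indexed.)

l=2, r=8, sum=29

l=0 r=11: -8+38=30 >29, r--
l=0 r=10: -8+34=26 <29, l++
l=1 r=10: -4+34=30 >29, r--
l=1 r=9: -4+32=28 <29, l++
l=2 r=9: -1+32=31 >29, r--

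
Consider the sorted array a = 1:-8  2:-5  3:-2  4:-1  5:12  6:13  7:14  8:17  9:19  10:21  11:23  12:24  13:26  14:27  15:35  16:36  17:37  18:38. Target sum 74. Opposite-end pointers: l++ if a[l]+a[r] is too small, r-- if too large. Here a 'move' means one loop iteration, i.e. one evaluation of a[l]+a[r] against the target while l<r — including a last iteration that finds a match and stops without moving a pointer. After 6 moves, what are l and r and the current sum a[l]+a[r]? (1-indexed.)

l=7, r=18, sum=52

l=1 r=18: -8+38=30 <74, l++
l=2 r=18: -5+38=33 <74, l++
l=3 r=18: -2+38=36 <74, l++
l=4 r=18: -1+38=37 <74, l++
l=5 r=18: 12+38=50 <74, l++
l=6 r=18: 13+38=51 <74, l++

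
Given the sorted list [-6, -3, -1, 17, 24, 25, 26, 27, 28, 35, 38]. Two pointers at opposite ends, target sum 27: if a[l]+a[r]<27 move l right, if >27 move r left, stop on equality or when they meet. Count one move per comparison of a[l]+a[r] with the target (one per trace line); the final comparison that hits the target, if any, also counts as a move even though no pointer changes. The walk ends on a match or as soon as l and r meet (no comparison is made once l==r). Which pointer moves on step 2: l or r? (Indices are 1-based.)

l=1 r=11: -6+38=32 >27, r--
l=1 r=10: -6+35=29 >27, r--

r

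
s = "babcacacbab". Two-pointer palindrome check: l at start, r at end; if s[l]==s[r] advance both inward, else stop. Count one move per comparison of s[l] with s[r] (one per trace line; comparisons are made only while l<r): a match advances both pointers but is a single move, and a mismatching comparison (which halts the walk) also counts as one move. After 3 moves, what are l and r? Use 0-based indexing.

l=3, r=7

[0,10] 'b'=='b' → l++,r--
[1,9] 'a'=='a' → l++,r--
[2,8] 'b'=='b' → l++,r--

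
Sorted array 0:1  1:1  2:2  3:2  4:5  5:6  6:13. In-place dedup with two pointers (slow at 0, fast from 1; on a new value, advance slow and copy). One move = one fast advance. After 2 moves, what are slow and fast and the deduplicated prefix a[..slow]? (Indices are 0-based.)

slow=1, fast=3, prefix=[1, 2]

slow=0 fast=1: a[fast]=1=a[slow] dup, fast++
slow=0 fast=2: a[fast]=2≠a[slow]=1 write a[1]=2, slow++,fast++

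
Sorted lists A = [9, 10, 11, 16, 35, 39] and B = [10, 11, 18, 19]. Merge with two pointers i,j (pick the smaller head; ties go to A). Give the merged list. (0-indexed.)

i=0 j=0: A[i]=9<=B[j]=10 take 9, i++
i=1 j=0: A[i]=10<=B[j]=10 take 10, i++
i=2 j=0: A[i]=11>B[j]=10 take 10, j++
i=2 j=1: A[i]=11<=B[j]=11 take 11, i++
i=3 j=1: A[i]=16>B[j]=11 take 11, j++
i=3 j=2: A[i]=16<=B[j]=18 take 16, i++
i=4 j=2: A[i]=35>B[j]=18 take 18, j++
i=4 j=3: A[i]=35>B[j]=19 take 19, j++
i=4 j=4: B done, take A[i]=35, i++
i=5 j=4: B done, take A[i]=39, i++

[9, 10, 10, 11, 11, 16, 18, 19, 35, 39]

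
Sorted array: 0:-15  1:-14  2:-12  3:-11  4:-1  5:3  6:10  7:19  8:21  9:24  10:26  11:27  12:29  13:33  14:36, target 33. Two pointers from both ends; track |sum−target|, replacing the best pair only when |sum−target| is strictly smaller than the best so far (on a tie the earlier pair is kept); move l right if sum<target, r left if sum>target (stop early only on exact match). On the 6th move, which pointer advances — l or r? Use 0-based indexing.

l

[0,14] -15+36=21 d=12 * → l++
[1,14] -14+36=22 d=11 * → l++
[2,14] -12+36=24 d=9 * → l++
[3,14] -11+36=25 d=8 * → l++
[4,14] -1+36=35 d=2 * → r--
[4,13] -1+33=32 d=1 * → l++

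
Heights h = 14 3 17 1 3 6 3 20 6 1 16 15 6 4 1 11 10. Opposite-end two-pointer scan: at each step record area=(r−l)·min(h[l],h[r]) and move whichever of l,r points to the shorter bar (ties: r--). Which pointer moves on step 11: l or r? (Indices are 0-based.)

r

[0,16] min(14,10)*16=160 best=160 * → r--
[0,15] min(14,11)*15=165 best=165 * → r--
[0,14] min(14,1)*14=14 best=165 → r--
[0,13] min(14,4)*13=52 best=165 → r--
[0,12] min(14,6)*12=72 best=165 → r--
[0,11] min(14,15)*11=154 best=165 → l++
[1,11] min(3,15)*10=30 best=165 → l++
[2,11] min(17,15)*9=135 best=165 → r--
[2,10] min(17,16)*8=128 best=165 → r--
[2,9] min(17,1)*7=7 best=165 → r--
[2,8] min(17,6)*6=36 best=165 → r--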